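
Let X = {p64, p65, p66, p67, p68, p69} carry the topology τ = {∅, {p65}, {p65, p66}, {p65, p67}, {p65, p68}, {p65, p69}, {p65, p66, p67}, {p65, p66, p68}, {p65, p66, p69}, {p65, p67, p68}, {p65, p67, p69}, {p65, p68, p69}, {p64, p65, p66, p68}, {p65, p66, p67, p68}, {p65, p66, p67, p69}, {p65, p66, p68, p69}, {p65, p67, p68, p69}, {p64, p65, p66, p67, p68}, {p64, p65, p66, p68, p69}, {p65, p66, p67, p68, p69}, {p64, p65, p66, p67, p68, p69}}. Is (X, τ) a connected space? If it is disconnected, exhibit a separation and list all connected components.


(X, τ) is connected.

Find clopen sets (U ∈ τ with X ∖ U ∈ τ):
  U = ∅, X ∖ U = {p64, p65, p66, p67, p68, p69} — both open, so U is clopen.
  U = {p64, p65, p66, p67, p68, p69}, X ∖ U = ∅ — both open, so U is clopen.
Only trivial clopens (∅ and X) exist, so (X, τ) is connected.
Compute connected components by grouping points that agree on all clopens:
  component: {p64, p65, p66, p67, p68, p69}


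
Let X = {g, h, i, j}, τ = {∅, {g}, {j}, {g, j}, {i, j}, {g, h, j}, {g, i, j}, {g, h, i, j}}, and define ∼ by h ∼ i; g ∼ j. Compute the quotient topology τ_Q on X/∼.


X/∼ = {[g=j], [h=i]}; |τ_Q| = 3.

Equivalence classes: [g=j], [h=i].
Quotient map π: X → X/∼ sends g ↦ [g=j], h ↦ [h=i], i ↦ [h=i], j ↦ [g=j].
For each subset V ⊆ X/∼, compute π^{-1}(V) ⊆ X and check whether π^{-1}(V) ∈ τ. V is open in τ_Q iff π^{-1}(V) ∈ τ.
  V = {}: π^{-1}(V) = ∅ ∈ τ ✓.
  V = {[g=j]}: π^{-1}(V) = {g, j} ∈ τ ✓.
  V = {[h=i]}: π^{-1}(V) = {h, i} ∉ τ ✗.
  V = {[g=j], [h=i]}: π^{-1}(V) = {g, h, i, j} ∈ τ ✓.
Open sets in the quotient: τ_Q = {{}, {[g=j]}, {[g=j], [h=i]}} (3 elements).


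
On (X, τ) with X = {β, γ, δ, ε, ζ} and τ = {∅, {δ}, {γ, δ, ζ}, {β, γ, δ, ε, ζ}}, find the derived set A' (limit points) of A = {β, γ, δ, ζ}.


A' = {β, γ, ε, ζ}

For each x ∈ X, list the open sets U ∈ τ with x ∈ U, then check whether U ∩ (A ∖ {x}) ≠ ∅ for every such U.
  x = β: opens ∋ x are {β, γ, δ, ε, ζ}; each meets A ∖ {β}, so x IS a limit point.
  x = γ: opens ∋ x are {γ, δ, ζ}, {β, γ, δ, ε, ζ}; each meets A ∖ {γ}, so x IS a limit point.
  x = δ: open {δ} ∋ x has {δ} ∩ (A ∖ {δ}) = ∅, so x is NOT a limit point.
  x = ε: opens ∋ x are {β, γ, δ, ε, ζ}; each meets A ∖ {ε}, so x IS a limit point.
  x = ζ: opens ∋ x are {γ, δ, ζ}, {β, γ, δ, ε, ζ}; each meets A ∖ {ζ}, so x IS a limit point.
Collecting: A' = {β, γ, ε, ζ}.


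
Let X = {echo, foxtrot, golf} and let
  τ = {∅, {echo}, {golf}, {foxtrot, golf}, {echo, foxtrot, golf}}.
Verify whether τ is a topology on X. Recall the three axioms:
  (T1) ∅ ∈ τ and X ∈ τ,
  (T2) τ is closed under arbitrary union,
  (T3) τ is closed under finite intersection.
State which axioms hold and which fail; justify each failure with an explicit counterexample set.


τ is NOT a topology on X.

Axiom (T1): ∅ ∈ τ? Yes; X ∈ τ? Yes.
Axiom (T2/T3): check pairwise unions and intersections of members of τ.
Counterexample for (T2): {echo} ∪ {golf} = {echo, golf} ∉ τ. Therefore τ is NOT a topology.


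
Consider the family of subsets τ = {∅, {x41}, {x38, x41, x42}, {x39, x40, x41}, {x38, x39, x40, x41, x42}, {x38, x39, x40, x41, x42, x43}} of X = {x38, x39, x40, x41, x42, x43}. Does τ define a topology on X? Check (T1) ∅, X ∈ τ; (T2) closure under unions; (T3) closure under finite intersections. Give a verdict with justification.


τ IS a topology on X.

Axiom (T1): ∅ ∈ τ? Yes; X ∈ τ? Yes.
Axiom (T2/T3): check pairwise unions and intersections of members of τ.
All pairwise intersections and unions checked — each lies in τ. Therefore τ satisfies (T1), (T2), (T3): it IS a topology on X.


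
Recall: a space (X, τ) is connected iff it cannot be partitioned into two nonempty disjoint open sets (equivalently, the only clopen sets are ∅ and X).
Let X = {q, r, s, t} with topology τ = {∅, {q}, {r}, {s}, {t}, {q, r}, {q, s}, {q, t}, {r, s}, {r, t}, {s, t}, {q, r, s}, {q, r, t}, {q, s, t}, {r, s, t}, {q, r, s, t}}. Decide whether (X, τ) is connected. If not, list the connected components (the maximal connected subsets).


(X, τ) is disconnected; components = [{q}, {r}, {s}, {t}].

Find clopen sets (U ∈ τ with X ∖ U ∈ τ):
  U = ∅, X ∖ U = {q, r, s, t} — both open, so U is clopen.
  U = {q}, X ∖ U = {r, s, t} — both open, so U is clopen.
  U = {r}, X ∖ U = {q, s, t} — both open, so U is clopen.
  U = {s}, X ∖ U = {q, r, t} — both open, so U is clopen.
  U = {t}, X ∖ U = {q, r, s} — both open, so U is clopen.
  U = {q, r}, X ∖ U = {s, t} — both open, so U is clopen.
  U = {q, s}, X ∖ U = {r, t} — both open, so U is clopen.
  U = {q, t}, X ∖ U = {r, s} — both open, so U is clopen.
  U = {r, s}, X ∖ U = {q, t} — both open, so U is clopen.
  U = {r, t}, X ∖ U = {q, s} — both open, so U is clopen.
  U = {s, t}, X ∖ U = {q, r} — both open, so U is clopen.
  U = {q, r, s}, X ∖ U = {t} — both open, so U is clopen.
  U = {q, r, t}, X ∖ U = {s} — both open, so U is clopen.
  U = {q, s, t}, X ∖ U = {r} — both open, so U is clopen.
  U = {r, s, t}, X ∖ U = {q} — both open, so U is clopen.
  U = {q, r, s, t}, X ∖ U = ∅ — both open, so U is clopen.
Nontrivial clopen(s) exist: e.g. {t}. So (X, τ) is disconnected.
Compute connected components by grouping points that agree on all clopens:
  component: {q}
  component: {r}
  component: {s}
  component: {t}


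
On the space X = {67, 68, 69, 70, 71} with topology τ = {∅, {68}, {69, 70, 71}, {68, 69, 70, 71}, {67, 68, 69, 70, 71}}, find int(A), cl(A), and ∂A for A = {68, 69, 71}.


int(A) = {68}, cl(A) = {67, 68, 69, 70, 71}, ∂A = {67, 69, 70, 71}.

Closed sets in (X, τ) are complements of opens:
  closed(X, τ) = {∅, {67}, {67, 68}, {67, 69, 70, 71}, {67, 68, 69, 70, 71}}.
int(A) = ⋃ {U ∈ τ : U ⊆ A}. Opens contained in A: ∅, {68}.
Taking the union of these: int(A) = {68}.
cl(A) = ⋂ {C closed : A ⊆ C}. Closed sets containing A: {67, 68, 69, 70, 71}.
Intersecting these: cl(A) = {67, 68, 69, 70, 71}.
∂A = cl(A) ∖ int(A) = {67, 68, 69, 70, 71} ∖ {68} = {67, 69, 70, 71}.


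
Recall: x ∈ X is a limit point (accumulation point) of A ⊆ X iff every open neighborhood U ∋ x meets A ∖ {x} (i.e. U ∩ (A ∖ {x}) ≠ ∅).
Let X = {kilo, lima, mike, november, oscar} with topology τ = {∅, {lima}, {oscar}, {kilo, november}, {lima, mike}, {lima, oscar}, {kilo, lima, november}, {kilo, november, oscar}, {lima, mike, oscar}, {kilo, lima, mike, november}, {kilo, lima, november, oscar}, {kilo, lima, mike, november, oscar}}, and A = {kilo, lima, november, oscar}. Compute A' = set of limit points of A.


A' = {kilo, mike, november}

For each x ∈ X, list the open sets U ∈ τ with x ∈ U, then check whether U ∩ (A ∖ {x}) ≠ ∅ for every such U.
  x = kilo: opens ∋ x are {kilo, november}, {kilo, lima, november}, {kilo, november, oscar}, {kilo, lima, mike, november}, {kilo, lima, november, oscar}, {kilo, lima, mike, november, oscar}; each meets A ∖ {kilo}, so x IS a limit point.
  x = lima: open {lima} ∋ x has {lima} ∩ (A ∖ {lima}) = ∅, so x is NOT a limit point.
  x = mike: opens ∋ x are {lima, mike}, {lima, mike, oscar}, {kilo, lima, mike, november}, {kilo, lima, mike, november, oscar}; each meets A ∖ {mike}, so x IS a limit point.
  x = november: opens ∋ x are {kilo, november}, {kilo, lima, november}, {kilo, november, oscar}, {kilo, lima, mike, november}, {kilo, lima, november, oscar}, {kilo, lima, mike, november, oscar}; each meets A ∖ {november}, so x IS a limit point.
  x = oscar: open {oscar} ∋ x has {oscar} ∩ (A ∖ {oscar}) = ∅, so x is NOT a limit point.
Collecting: A' = {kilo, mike, november}.


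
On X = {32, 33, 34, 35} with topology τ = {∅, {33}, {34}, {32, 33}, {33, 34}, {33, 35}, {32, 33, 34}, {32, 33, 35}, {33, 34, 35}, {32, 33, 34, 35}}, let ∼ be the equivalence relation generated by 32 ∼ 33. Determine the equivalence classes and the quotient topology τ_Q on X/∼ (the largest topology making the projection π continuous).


X/∼ = {[32=33], [34], [35]}; |τ_Q| = 6.

Equivalence classes: [32=33], [34], [35].
Quotient map π: X → X/∼ sends 32 ↦ [32=33], 33 ↦ [32=33], 34 ↦ [34], 35 ↦ [35].
For each subset V ⊆ X/∼, compute π^{-1}(V) ⊆ X and check whether π^{-1}(V) ∈ τ. V is open in τ_Q iff π^{-1}(V) ∈ τ.
  V = {}: π^{-1}(V) = ∅ ∈ τ ✓.
  V = {[32=33]}: π^{-1}(V) = {32, 33} ∈ τ ✓.
  V = {[34]}: π^{-1}(V) = {34} ∈ τ ✓.
  V = {[32=33], [34]}: π^{-1}(V) = {32, 33, 34} ∈ τ ✓.
  V = {[35]}: π^{-1}(V) = {35} ∉ τ ✗.
  V = {[32=33], [35]}: π^{-1}(V) = {32, 33, 35} ∈ τ ✓.
  V = {[34], [35]}: π^{-1}(V) = {34, 35} ∉ τ ✗.
  V = {[32=33], [34], [35]}: π^{-1}(V) = {32, 33, 34, 35} ∈ τ ✓.
Open sets in the quotient: τ_Q = {{}, {[32=33]}, {[34]}, {[32=33], [34]}, {[32=33], [35]}, {[32=33], [34], [35]}} (6 elements).


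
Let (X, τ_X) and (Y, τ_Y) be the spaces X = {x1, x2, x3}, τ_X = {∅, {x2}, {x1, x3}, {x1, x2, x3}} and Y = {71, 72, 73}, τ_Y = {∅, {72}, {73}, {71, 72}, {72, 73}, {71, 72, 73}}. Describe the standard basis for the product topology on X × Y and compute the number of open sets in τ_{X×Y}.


Basis B = {∅ × ∅, {x2} × {72}, {x2} × {73}, {x1, x3} × {72}, {x1, x3} × {73}, {x2} × {71, 72}, {x2} × {72, 73}, {x1, x2, x3} × {72}, {x1, x2, x3} × {73}, {x2} × {71, 72, 73}, {x1, x3} × {71, 72}, {x1, x3} × {72, 73}, {x1, x3} × {71, 72, 73}, {x1, x2, x3} × {71, 72}, {x1, x2, x3} × {72, 73}, {x1, x2, x3} × {71, 72, 73}}; |τ_{X×Y}| = 36.

Enumerate products U × V with U ∈ τ_X, V ∈ τ_Y (deduplicated):
  ∅ × ∅ = {} (∅)
  {x2} × {72} = {(x2,72)}
  {x2} × {73} = {(x2,73)}
  {x1, x3} × {72} = {(x1,72), (x3,72)}
  {x1, x3} × {73} = {(x1,73), (x3,73)}
  {x2} × {71, 72} = {(x2,71), (x2,72)}
  {x2} × {72, 73} = {(x2,72), (x2,73)}
  {x1, x2, x3} × {72} = {(x1,72), (x2,72), (x3,72)}
  {x1, x2, x3} × {73} = {(x1,73), (x2,73), (x3,73)}
  {x2} × {71, 72, 73} = {(x2,71), (x2,72), (x2,73)}
  {x1, x3} × {71, 72} = {(x1,71), (x1,72), (x3,71), (x3,72)}
  {x1, x3} × {72, 73} = {(x1,72), (x1,73), (x3,72), (x3,73)}
  {x1, x3} × {71, 72, 73} = {(x1,71), (x1,72), (x1,73), (x3,71), (x3,72), (x3,73)}
  {x1, x2, x3} × {71, 72} = {(x1,71), (x1,72), (x2,71), (x2,72), (x3,71), (x3,72)}
  {x1, x2, x3} × {72, 73} = {(x1,72), (x1,73), (x2,72), (x2,73), (x3,72), (x3,73)}
  {x1, x2, x3} × {71, 72, 73} = {(x1,71), (x1,72), (x1,73), (x2,71), (x2,72), (x2,73), (x3,71), (x3,72), (x3,73)}
These 16 distinct sets form the basis B.
Close under arbitrary unions to get τ_{X×Y}; counting gives |τ_{X×Y}| = 36.


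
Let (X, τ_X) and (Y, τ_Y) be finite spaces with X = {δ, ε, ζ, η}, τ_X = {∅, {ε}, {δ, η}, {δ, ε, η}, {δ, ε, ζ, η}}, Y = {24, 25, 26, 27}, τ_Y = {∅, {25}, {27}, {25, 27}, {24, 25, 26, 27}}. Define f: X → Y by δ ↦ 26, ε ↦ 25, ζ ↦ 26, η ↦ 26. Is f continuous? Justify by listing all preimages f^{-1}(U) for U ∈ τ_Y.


f IS continuous.

Compute f^{-1}(U) for each U ∈ τ_Y:
  U = ∅: f^{-1}(U) = ∅ ∈ τ_X ✓.
  U = {25}: f^{-1}(U) = {ε} ∈ τ_X ✓.
  U = {27}: f^{-1}(U) = ∅ ∈ τ_X ✓.
  U = {25, 27}: f^{-1}(U) = {ε} ∈ τ_X ✓.
  U = {24, 25, 26, 27}: f^{-1}(U) = {δ, ε, ζ, η} ∈ τ_X ✓.
Every preimage lies in τ_X, so f IS continuous.


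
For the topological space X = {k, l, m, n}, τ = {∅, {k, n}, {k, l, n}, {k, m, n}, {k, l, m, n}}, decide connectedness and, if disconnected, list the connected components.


(X, τ) is connected.

Find clopen sets (U ∈ τ with X ∖ U ∈ τ):
  U = ∅, X ∖ U = {k, l, m, n} — both open, so U is clopen.
  U = {k, l, m, n}, X ∖ U = ∅ — both open, so U is clopen.
Only trivial clopens (∅ and X) exist, so (X, τ) is connected.
Compute connected components by grouping points that agree on all clopens:
  component: {k, l, m, n}


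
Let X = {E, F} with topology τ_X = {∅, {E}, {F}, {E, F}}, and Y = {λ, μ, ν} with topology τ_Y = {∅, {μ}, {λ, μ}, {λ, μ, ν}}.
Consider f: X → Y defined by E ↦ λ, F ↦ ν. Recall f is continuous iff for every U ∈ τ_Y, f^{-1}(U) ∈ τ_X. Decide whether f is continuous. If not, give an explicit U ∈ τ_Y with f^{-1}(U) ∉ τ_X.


f IS continuous.

Compute f^{-1}(U) for each U ∈ τ_Y:
  U = ∅: f^{-1}(U) = ∅ ∈ τ_X ✓.
  U = {μ}: f^{-1}(U) = ∅ ∈ τ_X ✓.
  U = {λ, μ}: f^{-1}(U) = {E} ∈ τ_X ✓.
  U = {λ, μ, ν}: f^{-1}(U) = {E, F} ∈ τ_X ✓.
Every preimage lies in τ_X, so f IS continuous.


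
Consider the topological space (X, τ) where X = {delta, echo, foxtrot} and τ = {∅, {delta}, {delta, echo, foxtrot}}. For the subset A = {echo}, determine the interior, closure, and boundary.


int(A) = ∅, cl(A) = {echo, foxtrot}, ∂A = {echo, foxtrot}.

Closed sets in (X, τ) are complements of opens:
  closed(X, τ) = {∅, {echo, foxtrot}, {delta, echo, foxtrot}}.
int(A) = ⋃ {U ∈ τ : U ⊆ A}. Opens contained in A: ∅.
Taking the union of these: int(A) = ∅.
cl(A) = ⋂ {C closed : A ⊆ C}. Closed sets containing A: {echo, foxtrot}, {delta, echo, foxtrot}.
Intersecting these: cl(A) = {echo, foxtrot}.
∂A = cl(A) ∖ int(A) = {echo, foxtrot} ∖ ∅ = {echo, foxtrot}.


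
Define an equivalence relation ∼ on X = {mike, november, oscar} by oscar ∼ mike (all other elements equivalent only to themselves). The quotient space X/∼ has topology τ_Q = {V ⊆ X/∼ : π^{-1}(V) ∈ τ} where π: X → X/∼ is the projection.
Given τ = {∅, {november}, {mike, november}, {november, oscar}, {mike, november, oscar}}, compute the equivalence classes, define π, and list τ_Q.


X/∼ = {[mike=oscar], [november]}; |τ_Q| = 3.

Equivalence classes: [mike=oscar], [november].
Quotient map π: X → X/∼ sends mike ↦ [mike=oscar], november ↦ [november], oscar ↦ [mike=oscar].
For each subset V ⊆ X/∼, compute π^{-1}(V) ⊆ X and check whether π^{-1}(V) ∈ τ. V is open in τ_Q iff π^{-1}(V) ∈ τ.
  V = {}: π^{-1}(V) = ∅ ∈ τ ✓.
  V = {[mike=oscar]}: π^{-1}(V) = {mike, oscar} ∉ τ ✗.
  V = {[november]}: π^{-1}(V) = {november} ∈ τ ✓.
  V = {[mike=oscar], [november]}: π^{-1}(V) = {mike, november, oscar} ∈ τ ✓.
Open sets in the quotient: τ_Q = {{}, {[november]}, {[mike=oscar], [november]}} (3 elements).


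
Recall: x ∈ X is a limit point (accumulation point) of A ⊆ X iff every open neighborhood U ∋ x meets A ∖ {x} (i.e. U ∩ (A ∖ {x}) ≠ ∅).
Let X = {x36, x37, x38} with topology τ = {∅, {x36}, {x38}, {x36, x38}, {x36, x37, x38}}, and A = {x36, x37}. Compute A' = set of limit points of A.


A' = {x37}

For each x ∈ X, list the open sets U ∈ τ with x ∈ U, then check whether U ∩ (A ∖ {x}) ≠ ∅ for every such U.
  x = x36: open {x36} ∋ x has {x36} ∩ (A ∖ {x36}) = ∅, so x is NOT a limit point.
  x = x37: opens ∋ x are {x36, x37, x38}; each meets A ∖ {x37}, so x IS a limit point.
  x = x38: open {x38} ∋ x has {x38} ∩ (A ∖ {x38}) = ∅, so x is NOT a limit point.
Collecting: A' = {x37}.


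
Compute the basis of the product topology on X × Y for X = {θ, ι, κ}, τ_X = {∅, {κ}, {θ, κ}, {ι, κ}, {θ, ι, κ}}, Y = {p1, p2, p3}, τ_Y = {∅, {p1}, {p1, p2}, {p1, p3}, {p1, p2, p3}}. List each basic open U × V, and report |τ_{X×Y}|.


Basis B = {∅ × ∅, {κ} × {p1}, {θ, κ} × {p1}, {ι, κ} × {p1}, {κ} × {p1, p2}, {κ} × {p1, p3}, {θ, ι, κ} × {p1}, {κ} × {p1, p2, p3}, {θ, κ} × {p1, p2}, {θ, κ} × {p1, p3}, {ι, κ} × {p1, p2}, {ι, κ} × {p1, p3}, {θ, κ} × {p1, p2, p3}, {θ, ι, κ} × {p1, p2}, {θ, ι, κ} × {p1, p3}, {ι, κ} × {p1, p2, p3}, {θ, ι, κ} × {p1, p2, p3}}; |τ_{X×Y}| = 48.

Enumerate products U × V with U ∈ τ_X, V ∈ τ_Y (deduplicated):
  ∅ × ∅ = {} (∅)
  {κ} × {p1} = {(κ,p1)}
  {θ, κ} × {p1} = {(θ,p1), (κ,p1)}
  {ι, κ} × {p1} = {(ι,p1), (κ,p1)}
  {κ} × {p1, p2} = {(κ,p1), (κ,p2)}
  {κ} × {p1, p3} = {(κ,p1), (κ,p3)}
  {θ, ι, κ} × {p1} = {(θ,p1), (ι,p1), (κ,p1)}
  {κ} × {p1, p2, p3} = {(κ,p1), (κ,p2), (κ,p3)}
  {θ, κ} × {p1, p2} = {(θ,p1), (θ,p2), (κ,p1), (κ,p2)}
  {θ, κ} × {p1, p3} = {(θ,p1), (θ,p3), (κ,p1), (κ,p3)}
  {ι, κ} × {p1, p2} = {(ι,p1), (ι,p2), (κ,p1), (κ,p2)}
  {ι, κ} × {p1, p3} = {(ι,p1), (ι,p3), (κ,p1), (κ,p3)}
  {θ, κ} × {p1, p2, p3} = {(θ,p1), (θ,p2), (θ,p3), (κ,p1), (κ,p2), (κ,p3)}
  {θ, ι, κ} × {p1, p2} = {(θ,p1), (θ,p2), (ι,p1), (ι,p2), (κ,p1), (κ,p2)}
  {θ, ι, κ} × {p1, p3} = {(θ,p1), (θ,p3), (ι,p1), (ι,p3), (κ,p1), (κ,p3)}
  {ι, κ} × {p1, p2, p3} = {(ι,p1), (ι,p2), (ι,p3), (κ,p1), (κ,p2), (κ,p3)}
  {θ, ι, κ} × {p1, p2, p3} = {(θ,p1), (θ,p2), (θ,p3), (ι,p1), (ι,p2), (ι,p3), (κ,p1), (κ,p2), (κ,p3)}
These 17 distinct sets form the basis B.
Close under arbitrary unions to get τ_{X×Y}; counting gives |τ_{X×Y}| = 48.


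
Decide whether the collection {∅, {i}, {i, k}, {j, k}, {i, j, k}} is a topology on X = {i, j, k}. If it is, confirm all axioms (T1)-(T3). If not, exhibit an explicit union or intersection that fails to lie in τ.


τ is NOT a topology on X.

Axiom (T1): ∅ ∈ τ? Yes; X ∈ τ? Yes.
Axiom (T2/T3): check pairwise unions and intersections of members of τ.
Counterexample for (T3): {i, k} ∩ {j, k} = {k} ∉ τ. Therefore τ is NOT a topology.


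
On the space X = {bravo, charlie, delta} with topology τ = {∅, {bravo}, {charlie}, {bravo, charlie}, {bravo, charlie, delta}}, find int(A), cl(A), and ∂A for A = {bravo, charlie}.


int(A) = {bravo, charlie}, cl(A) = {bravo, charlie, delta}, ∂A = {delta}.

Closed sets in (X, τ) are complements of opens:
  closed(X, τ) = {∅, {delta}, {bravo, delta}, {charlie, delta}, {bravo, charlie, delta}}.
int(A) = ⋃ {U ∈ τ : U ⊆ A}. Opens contained in A: ∅, {bravo}, {charlie}, {bravo, charlie}.
Taking the union of these: int(A) = {bravo, charlie}.
cl(A) = ⋂ {C closed : A ⊆ C}. Closed sets containing A: {bravo, charlie, delta}.
Intersecting these: cl(A) = {bravo, charlie, delta}.
∂A = cl(A) ∖ int(A) = {bravo, charlie, delta} ∖ {bravo, charlie} = {delta}.


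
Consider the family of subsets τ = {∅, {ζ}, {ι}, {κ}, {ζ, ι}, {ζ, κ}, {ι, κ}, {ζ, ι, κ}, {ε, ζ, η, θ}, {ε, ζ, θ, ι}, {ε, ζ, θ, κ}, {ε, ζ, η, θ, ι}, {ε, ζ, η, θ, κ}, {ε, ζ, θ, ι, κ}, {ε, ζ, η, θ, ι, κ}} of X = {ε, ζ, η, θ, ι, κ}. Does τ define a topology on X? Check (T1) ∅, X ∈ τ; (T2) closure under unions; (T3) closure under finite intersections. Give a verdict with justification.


τ is NOT a topology on X.

Axiom (T1): ∅ ∈ τ? Yes; X ∈ τ? Yes.
Axiom (T2/T3): check pairwise unions and intersections of members of τ.
Counterexample for (T3): {ε, ζ, η, θ} ∩ {ε, ζ, θ, ι} = {ε, ζ, θ} ∉ τ. Therefore τ is NOT a topology.


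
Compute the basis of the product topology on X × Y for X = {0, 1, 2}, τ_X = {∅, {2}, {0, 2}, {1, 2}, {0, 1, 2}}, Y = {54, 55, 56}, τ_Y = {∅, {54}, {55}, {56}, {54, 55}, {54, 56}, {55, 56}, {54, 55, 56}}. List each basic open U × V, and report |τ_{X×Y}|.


Basis B = {∅ × ∅, {2} × {54}, {2} × {55}, {2} × {56}, {0, 2} × {54}, {0, 2} × {55}, {0, 2} × {56}, {1, 2} × {54}, {1, 2} × {55}, {1, 2} × {56}, {2} × {54, 55}, {2} × {54, 56}, {2} × {55, 56}, {0, 1, 2} × {54}, {0, 1, 2} × {55}, {0, 1, 2} × {56}, {2} × {54, 55, 56}, {0, 2} × {54, 55}, {0, 2} × {54, 56}, {0, 2} × {55, 56}, {1, 2} × {54, 55}, {1, 2} × {54, 56}, {1, 2} × {55, 56}, {0, 2} × {54, 55, 56}, {0, 1, 2} × {54, 55}, {0, 1, 2} × {54, 56}, {0, 1, 2} × {55, 56}, {1, 2} × {54, 55, 56}, {0, 1, 2} × {54, 55, 56}}; |τ_{X×Y}| = 125.

Enumerate products U × V with U ∈ τ_X, V ∈ τ_Y (deduplicated):
  ∅ × ∅ = {} (∅)
  {2} × {54} = {(2,54)}
  {2} × {55} = {(2,55)}
  {2} × {56} = {(2,56)}
  {0, 2} × {54} = {(0,54), (2,54)}
  {0, 2} × {55} = {(0,55), (2,55)}
  {0, 2} × {56} = {(0,56), (2,56)}
  {1, 2} × {54} = {(1,54), (2,54)}
  {1, 2} × {55} = {(1,55), (2,55)}
  {1, 2} × {56} = {(1,56), (2,56)}
  {2} × {54, 55} = {(2,54), (2,55)}
  {2} × {54, 56} = {(2,54), (2,56)}
  {2} × {55, 56} = {(2,55), (2,56)}
  {0, 1, 2} × {54} = {(0,54), (1,54), (2,54)}
  {0, 1, 2} × {55} = {(0,55), (1,55), (2,55)}
  {0, 1, 2} × {56} = {(0,56), (1,56), (2,56)}
  {2} × {54, 55, 56} = {(2,54), (2,55), (2,56)}
  {0, 2} × {54, 55} = {(0,54), (0,55), (2,54), (2,55)}
  {0, 2} × {54, 56} = {(0,54), (0,56), (2,54), (2,56)}
  {0, 2} × {55, 56} = {(0,55), (0,56), (2,55), (2,56)}
  {1, 2} × {54, 55} = {(1,54), (1,55), (2,54), (2,55)}
  {1, 2} × {54, 56} = {(1,54), (1,56), (2,54), (2,56)}
  {1, 2} × {55, 56} = {(1,55), (1,56), (2,55), (2,56)}
  {0, 2} × {54, 55, 56} = {(0,54), (0,55), (0,56), (2,54), (2,55), (2,56)}
  {0, 1, 2} × {54, 55} = {(0,54), (0,55), (1,54), (1,55), (2,54), (2,55)}
  {0, 1, 2} × {54, 56} = {(0,54), (0,56), (1,54), (1,56), (2,54), (2,56)}
  {0, 1, 2} × {55, 56} = {(0,55), (0,56), (1,55), (1,56), (2,55), (2,56)}
  {1, 2} × {54, 55, 56} = {(1,54), (1,55), (1,56), (2,54), (2,55), (2,56)}
  {0, 1, 2} × {54, 55, 56} = {(0,54), (0,55), (0,56), (1,54), (1,55), (1,56), (2,54), (2,55), (2,56)}
These 29 distinct sets form the basis B.
Close under arbitrary unions to get τ_{X×Y}; counting gives |τ_{X×Y}| = 125.


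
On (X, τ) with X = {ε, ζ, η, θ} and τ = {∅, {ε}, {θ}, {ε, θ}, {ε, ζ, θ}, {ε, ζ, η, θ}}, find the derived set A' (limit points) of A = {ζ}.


A' = {η}

For each x ∈ X, list the open sets U ∈ τ with x ∈ U, then check whether U ∩ (A ∖ {x}) ≠ ∅ for every such U.
  x = ε: open {ε} ∋ x has {ε} ∩ (A ∖ {ε}) = ∅, so x is NOT a limit point.
  x = ζ: open {ε, ζ, θ} ∋ x has {ε, ζ, θ} ∩ (A ∖ {ζ}) = ∅, so x is NOT a limit point.
  x = η: opens ∋ x are {ε, ζ, η, θ}; each meets A ∖ {η}, so x IS a limit point.
  x = θ: open {θ} ∋ x has {θ} ∩ (A ∖ {θ}) = ∅, so x is NOT a limit point.
Collecting: A' = {η}.


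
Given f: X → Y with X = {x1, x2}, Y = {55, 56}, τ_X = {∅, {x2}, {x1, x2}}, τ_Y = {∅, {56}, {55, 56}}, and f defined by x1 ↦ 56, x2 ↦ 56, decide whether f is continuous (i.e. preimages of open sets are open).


f IS continuous.

Compute f^{-1}(U) for each U ∈ τ_Y:
  U = ∅: f^{-1}(U) = ∅ ∈ τ_X ✓.
  U = {56}: f^{-1}(U) = {x1, x2} ∈ τ_X ✓.
  U = {55, 56}: f^{-1}(U) = {x1, x2} ∈ τ_X ✓.
Every preimage lies in τ_X, so f IS continuous.


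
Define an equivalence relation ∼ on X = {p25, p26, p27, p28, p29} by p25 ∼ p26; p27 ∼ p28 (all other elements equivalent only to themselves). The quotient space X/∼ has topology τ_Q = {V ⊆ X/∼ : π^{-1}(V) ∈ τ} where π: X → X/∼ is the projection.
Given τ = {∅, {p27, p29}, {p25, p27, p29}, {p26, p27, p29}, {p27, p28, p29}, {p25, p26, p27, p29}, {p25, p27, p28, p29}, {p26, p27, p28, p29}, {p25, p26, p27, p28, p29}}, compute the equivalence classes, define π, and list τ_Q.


X/∼ = {[p25=p26], [p27=p28], [p29]}; |τ_Q| = 3.

Equivalence classes: [p25=p26], [p27=p28], [p29].
Quotient map π: X → X/∼ sends p25 ↦ [p25=p26], p26 ↦ [p25=p26], p27 ↦ [p27=p28], p28 ↦ [p27=p28], p29 ↦ [p29].
For each subset V ⊆ X/∼, compute π^{-1}(V) ⊆ X and check whether π^{-1}(V) ∈ τ. V is open in τ_Q iff π^{-1}(V) ∈ τ.
  V = {}: π^{-1}(V) = ∅ ∈ τ ✓.
  V = {[p25=p26]}: π^{-1}(V) = {p25, p26} ∉ τ ✗.
  V = {[p27=p28]}: π^{-1}(V) = {p27, p28} ∉ τ ✗.
  V = {[p25=p26], [p27=p28]}: π^{-1}(V) = {p25, p26, p27, p28} ∉ τ ✗.
  V = {[p29]}: π^{-1}(V) = {p29} ∉ τ ✗.
  V = {[p25=p26], [p29]}: π^{-1}(V) = {p25, p26, p29} ∉ τ ✗.
  V = {[p27=p28], [p29]}: π^{-1}(V) = {p27, p28, p29} ∈ τ ✓.
  V = {[p25=p26], [p27=p28], [p29]}: π^{-1}(V) = {p25, p26, p27, p28, p29} ∈ τ ✓.
Open sets in the quotient: τ_Q = {{}, {[p27=p28], [p29]}, {[p25=p26], [p27=p28], [p29]}} (3 elements).


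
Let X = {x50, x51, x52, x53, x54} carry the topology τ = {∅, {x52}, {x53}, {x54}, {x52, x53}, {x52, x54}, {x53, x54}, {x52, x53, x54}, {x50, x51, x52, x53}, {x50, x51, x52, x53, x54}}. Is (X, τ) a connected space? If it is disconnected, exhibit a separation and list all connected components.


(X, τ) is disconnected; components = [{x54}, {x50, x51, x52, x53}].

Find clopen sets (U ∈ τ with X ∖ U ∈ τ):
  U = ∅, X ∖ U = {x50, x51, x52, x53, x54} — both open, so U is clopen.
  U = {x54}, X ∖ U = {x50, x51, x52, x53} — both open, so U is clopen.
  U = {x50, x51, x52, x53}, X ∖ U = {x54} — both open, so U is clopen.
  U = {x50, x51, x52, x53, x54}, X ∖ U = ∅ — both open, so U is clopen.
Nontrivial clopen(s) exist: e.g. {x50, x51, x52, x53}. So (X, τ) is disconnected.
Compute connected components by grouping points that agree on all clopens:
  component: {x54}
  component: {x50, x51, x52, x53}


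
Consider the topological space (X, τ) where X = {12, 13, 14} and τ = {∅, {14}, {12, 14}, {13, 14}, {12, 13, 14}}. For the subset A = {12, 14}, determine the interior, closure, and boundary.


int(A) = {12, 14}, cl(A) = {12, 13, 14}, ∂A = {13}.

Closed sets in (X, τ) are complements of opens:
  closed(X, τ) = {∅, {12}, {13}, {12, 13}, {12, 13, 14}}.
int(A) = ⋃ {U ∈ τ : U ⊆ A}. Opens contained in A: ∅, {14}, {12, 14}.
Taking the union of these: int(A) = {12, 14}.
cl(A) = ⋂ {C closed : A ⊆ C}. Closed sets containing A: {12, 13, 14}.
Intersecting these: cl(A) = {12, 13, 14}.
∂A = cl(A) ∖ int(A) = {12, 13, 14} ∖ {12, 14} = {13}.


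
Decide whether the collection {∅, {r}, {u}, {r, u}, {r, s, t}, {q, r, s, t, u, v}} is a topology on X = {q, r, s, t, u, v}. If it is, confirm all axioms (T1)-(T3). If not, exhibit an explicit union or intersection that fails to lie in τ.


τ is NOT a topology on X.

Axiom (T1): ∅ ∈ τ? Yes; X ∈ τ? Yes.
Axiom (T2/T3): check pairwise unions and intersections of members of τ.
Counterexample for (T2): {u} ∪ {r, s, t} = {r, s, t, u} ∉ τ. Therefore τ is NOT a topology.


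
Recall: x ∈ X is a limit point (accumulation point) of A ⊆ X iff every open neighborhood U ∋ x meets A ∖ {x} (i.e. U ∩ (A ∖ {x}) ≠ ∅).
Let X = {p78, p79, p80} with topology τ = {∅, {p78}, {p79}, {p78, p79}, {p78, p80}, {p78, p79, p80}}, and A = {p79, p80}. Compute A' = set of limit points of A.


A' = ∅

For each x ∈ X, list the open sets U ∈ τ with x ∈ U, then check whether U ∩ (A ∖ {x}) ≠ ∅ for every such U.
  x = p78: open {p78} ∋ x has {p78} ∩ (A ∖ {p78}) = ∅, so x is NOT a limit point.
  x = p79: open {p79} ∋ x has {p79} ∩ (A ∖ {p79}) = ∅, so x is NOT a limit point.
  x = p80: open {p78, p80} ∋ x has {p78, p80} ∩ (A ∖ {p80}) = ∅, so x is NOT a limit point.
Collecting: A' = ∅.


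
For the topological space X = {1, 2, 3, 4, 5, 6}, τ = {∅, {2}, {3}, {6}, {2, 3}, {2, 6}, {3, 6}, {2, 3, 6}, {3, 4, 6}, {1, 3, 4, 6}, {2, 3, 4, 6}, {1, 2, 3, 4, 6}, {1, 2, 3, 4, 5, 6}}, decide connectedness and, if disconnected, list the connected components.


(X, τ) is connected.

Find clopen sets (U ∈ τ with X ∖ U ∈ τ):
  U = ∅, X ∖ U = {1, 2, 3, 4, 5, 6} — both open, so U is clopen.
  U = {1, 2, 3, 4, 5, 6}, X ∖ U = ∅ — both open, so U is clopen.
Only trivial clopens (∅ and X) exist, so (X, τ) is connected.
Compute connected components by grouping points that agree on all clopens:
  component: {1, 2, 3, 4, 5, 6}


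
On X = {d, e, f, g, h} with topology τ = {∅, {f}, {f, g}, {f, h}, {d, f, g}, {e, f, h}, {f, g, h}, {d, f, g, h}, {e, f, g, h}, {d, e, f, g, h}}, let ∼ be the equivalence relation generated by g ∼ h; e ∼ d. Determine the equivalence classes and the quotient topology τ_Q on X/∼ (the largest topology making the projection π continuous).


X/∼ = {[d=e], [f], [g=h]}; |τ_Q| = 4.

Equivalence classes: [d=e], [f], [g=h].
Quotient map π: X → X/∼ sends d ↦ [d=e], e ↦ [d=e], f ↦ [f], g ↦ [g=h], h ↦ [g=h].
For each subset V ⊆ X/∼, compute π^{-1}(V) ⊆ X and check whether π^{-1}(V) ∈ τ. V is open in τ_Q iff π^{-1}(V) ∈ τ.
  V = {}: π^{-1}(V) = ∅ ∈ τ ✓.
  V = {[d=e]}: π^{-1}(V) = {d, e} ∉ τ ✗.
  V = {[f]}: π^{-1}(V) = {f} ∈ τ ✓.
  V = {[d=e], [f]}: π^{-1}(V) = {d, e, f} ∉ τ ✗.
  V = {[g=h]}: π^{-1}(V) = {g, h} ∉ τ ✗.
  V = {[d=e], [g=h]}: π^{-1}(V) = {d, e, g, h} ∉ τ ✗.
  V = {[f], [g=h]}: π^{-1}(V) = {f, g, h} ∈ τ ✓.
  V = {[d=e], [f], [g=h]}: π^{-1}(V) = {d, e, f, g, h} ∈ τ ✓.
Open sets in the quotient: τ_Q = {{}, {[f]}, {[f], [g=h]}, {[d=e], [f], [g=h]}} (4 elements).


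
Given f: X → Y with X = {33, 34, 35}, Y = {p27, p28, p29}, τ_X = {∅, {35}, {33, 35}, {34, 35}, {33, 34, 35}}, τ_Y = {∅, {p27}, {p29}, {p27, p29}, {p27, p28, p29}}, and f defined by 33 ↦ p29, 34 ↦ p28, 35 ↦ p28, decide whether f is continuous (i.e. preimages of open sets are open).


f is NOT continuous.

Compute f^{-1}(U) for each U ∈ τ_Y:
  U = ∅: f^{-1}(U) = ∅ ∈ τ_X ✓.
  U = {p27}: f^{-1}(U) = ∅ ∈ τ_X ✓.
  U = {p29}: f^{-1}(U) = {33} ∉ τ_X ✗.
  U = {p27, p29}: f^{-1}(U) = {33} ∉ τ_X ✗.
  U = {p27, p28, p29}: f^{-1}(U) = {33, 34, 35} ∈ τ_X ✓.
Found U = {p29} with f^{-1}(U) = {33} not in τ_X. Therefore f is NOT continuous.


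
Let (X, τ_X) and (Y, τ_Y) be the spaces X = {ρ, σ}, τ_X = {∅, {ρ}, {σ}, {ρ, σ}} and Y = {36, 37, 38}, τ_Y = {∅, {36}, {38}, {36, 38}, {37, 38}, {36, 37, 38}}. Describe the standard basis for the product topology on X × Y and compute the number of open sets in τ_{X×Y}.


Basis B = {∅ × ∅, {ρ} × {36}, {ρ} × {38}, {σ} × {36}, {σ} × {38}, {ρ} × {36, 38}, {ρ, σ} × {36}, {ρ} × {37, 38}, {ρ, σ} × {38}, {σ} × {36, 38}, {σ} × {37, 38}, {ρ} × {36, 37, 38}, {σ} × {36, 37, 38}, {ρ, σ} × {36, 38}, {ρ, σ} × {37, 38}, {ρ, σ} × {36, 37, 38}}; |τ_{X×Y}| = 36.

Enumerate products U × V with U ∈ τ_X, V ∈ τ_Y (deduplicated):
  ∅ × ∅ = {} (∅)
  {ρ} × {36} = {(ρ,36)}
  {ρ} × {38} = {(ρ,38)}
  {σ} × {36} = {(σ,36)}
  {σ} × {38} = {(σ,38)}
  {ρ} × {36, 38} = {(ρ,36), (ρ,38)}
  {ρ, σ} × {36} = {(ρ,36), (σ,36)}
  {ρ} × {37, 38} = {(ρ,37), (ρ,38)}
  {ρ, σ} × {38} = {(ρ,38), (σ,38)}
  {σ} × {36, 38} = {(σ,36), (σ,38)}
  {σ} × {37, 38} = {(σ,37), (σ,38)}
  {ρ} × {36, 37, 38} = {(ρ,36), (ρ,37), (ρ,38)}
  {σ} × {36, 37, 38} = {(σ,36), (σ,37), (σ,38)}
  {ρ, σ} × {36, 38} = {(ρ,36), (ρ,38), (σ,36), (σ,38)}
  {ρ, σ} × {37, 38} = {(ρ,37), (ρ,38), (σ,37), (σ,38)}
  {ρ, σ} × {36, 37, 38} = {(ρ,36), (ρ,37), (ρ,38), (σ,36), (σ,37), (σ,38)}
These 16 distinct sets form the basis B.
Close under arbitrary unions to get τ_{X×Y}; counting gives |τ_{X×Y}| = 36.


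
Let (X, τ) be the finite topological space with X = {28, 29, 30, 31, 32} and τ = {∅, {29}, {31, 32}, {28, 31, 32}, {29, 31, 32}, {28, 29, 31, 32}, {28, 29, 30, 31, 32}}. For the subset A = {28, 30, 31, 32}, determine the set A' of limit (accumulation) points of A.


A' = {28, 30, 31, 32}

For each x ∈ X, list the open sets U ∈ τ with x ∈ U, then check whether U ∩ (A ∖ {x}) ≠ ∅ for every such U.
  x = 28: opens ∋ x are {28, 31, 32}, {28, 29, 31, 32}, {28, 29, 30, 31, 32}; each meets A ∖ {28}, so x IS a limit point.
  x = 29: open {29} ∋ x has {29} ∩ (A ∖ {29}) = ∅, so x is NOT a limit point.
  x = 30: opens ∋ x are {28, 29, 30, 31, 32}; each meets A ∖ {30}, so x IS a limit point.
  x = 31: opens ∋ x are {31, 32}, {28, 31, 32}, {29, 31, 32}, {28, 29, 31, 32}, {28, 29, 30, 31, 32}; each meets A ∖ {31}, so x IS a limit point.
  x = 32: opens ∋ x are {31, 32}, {28, 31, 32}, {29, 31, 32}, {28, 29, 31, 32}, {28, 29, 30, 31, 32}; each meets A ∖ {32}, so x IS a limit point.
Collecting: A' = {28, 30, 31, 32}.


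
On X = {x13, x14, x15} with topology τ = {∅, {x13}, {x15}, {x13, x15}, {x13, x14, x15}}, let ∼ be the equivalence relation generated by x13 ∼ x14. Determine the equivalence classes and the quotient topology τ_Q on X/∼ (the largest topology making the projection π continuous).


X/∼ = {[x13=x14], [x15]}; |τ_Q| = 3.

Equivalence classes: [x13=x14], [x15].
Quotient map π: X → X/∼ sends x13 ↦ [x13=x14], x14 ↦ [x13=x14], x15 ↦ [x15].
For each subset V ⊆ X/∼, compute π^{-1}(V) ⊆ X and check whether π^{-1}(V) ∈ τ. V is open in τ_Q iff π^{-1}(V) ∈ τ.
  V = {}: π^{-1}(V) = ∅ ∈ τ ✓.
  V = {[x13=x14]}: π^{-1}(V) = {x13, x14} ∉ τ ✗.
  V = {[x15]}: π^{-1}(V) = {x15} ∈ τ ✓.
  V = {[x13=x14], [x15]}: π^{-1}(V) = {x13, x14, x15} ∈ τ ✓.
Open sets in the quotient: τ_Q = {{}, {[x15]}, {[x13=x14], [x15]}} (3 elements).


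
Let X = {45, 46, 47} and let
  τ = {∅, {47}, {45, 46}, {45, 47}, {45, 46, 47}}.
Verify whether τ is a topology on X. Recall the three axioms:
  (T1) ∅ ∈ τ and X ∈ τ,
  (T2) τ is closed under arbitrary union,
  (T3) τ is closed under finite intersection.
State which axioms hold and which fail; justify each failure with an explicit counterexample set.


τ is NOT a topology on X.

Axiom (T1): ∅ ∈ τ? Yes; X ∈ τ? Yes.
Axiom (T2/T3): check pairwise unions and intersections of members of τ.
Counterexample for (T3): {45, 46} ∩ {45, 47} = {45} ∉ τ. Therefore τ is NOT a topology.


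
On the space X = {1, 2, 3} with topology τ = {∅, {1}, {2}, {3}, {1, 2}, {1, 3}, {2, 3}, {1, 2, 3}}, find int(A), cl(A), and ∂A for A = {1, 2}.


int(A) = {1, 2}, cl(A) = {1, 2}, ∂A = ∅.

Closed sets in (X, τ) are complements of opens:
  closed(X, τ) = {∅, {1}, {2}, {3}, {1, 2}, {1, 3}, {2, 3}, {1, 2, 3}}.
int(A) = ⋃ {U ∈ τ : U ⊆ A}. Opens contained in A: ∅, {1}, {2}, {1, 2}.
Taking the union of these: int(A) = {1, 2}.
cl(A) = ⋂ {C closed : A ⊆ C}. Closed sets containing A: {1, 2}, {1, 2, 3}.
Intersecting these: cl(A) = {1, 2}.
∂A = cl(A) ∖ int(A) = {1, 2} ∖ {1, 2} = ∅.


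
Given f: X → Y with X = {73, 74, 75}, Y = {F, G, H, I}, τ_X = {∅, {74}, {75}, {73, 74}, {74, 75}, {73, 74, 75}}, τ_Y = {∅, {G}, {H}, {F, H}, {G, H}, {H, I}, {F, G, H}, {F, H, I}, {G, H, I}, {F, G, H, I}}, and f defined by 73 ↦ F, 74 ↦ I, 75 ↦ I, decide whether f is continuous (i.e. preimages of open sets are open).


f is NOT continuous.

Compute f^{-1}(U) for each U ∈ τ_Y:
  U = ∅: f^{-1}(U) = ∅ ∈ τ_X ✓.
  U = {G}: f^{-1}(U) = ∅ ∈ τ_X ✓.
  U = {H}: f^{-1}(U) = ∅ ∈ τ_X ✓.
  U = {F, H}: f^{-1}(U) = {73} ∉ τ_X ✗.
  U = {G, H}: f^{-1}(U) = ∅ ∈ τ_X ✓.
  U = {H, I}: f^{-1}(U) = {74, 75} ∈ τ_X ✓.
  U = {F, G, H}: f^{-1}(U) = {73} ∉ τ_X ✗.
  U = {F, H, I}: f^{-1}(U) = {73, 74, 75} ∈ τ_X ✓.
  U = {G, H, I}: f^{-1}(U) = {74, 75} ∈ τ_X ✓.
  U = {F, G, H, I}: f^{-1}(U) = {73, 74, 75} ∈ τ_X ✓.
Found U = {F, H} with f^{-1}(U) = {73} not in τ_X. Therefore f is NOT continuous.


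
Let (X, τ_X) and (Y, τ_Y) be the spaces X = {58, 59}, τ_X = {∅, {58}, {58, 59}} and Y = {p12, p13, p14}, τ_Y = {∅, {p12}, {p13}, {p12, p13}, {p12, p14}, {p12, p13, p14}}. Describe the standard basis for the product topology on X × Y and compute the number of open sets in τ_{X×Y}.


Basis B = {∅ × ∅, {58} × {p12}, {58} × {p13}, {58} × {p12, p13}, {58} × {p12, p14}, {58, 59} × {p12}, {58, 59} × {p13}, {58} × {p12, p13, p14}, {58, 59} × {p12, p13}, {58, 59} × {p12, p14}, {58, 59} × {p12, p13, p14}}; |τ_{X×Y}| = 18.

Enumerate products U × V with U ∈ τ_X, V ∈ τ_Y (deduplicated):
  ∅ × ∅ = {} (∅)
  {58} × {p12} = {(58,p12)}
  {58} × {p13} = {(58,p13)}
  {58} × {p12, p13} = {(58,p12), (58,p13)}
  {58} × {p12, p14} = {(58,p12), (58,p14)}
  {58, 59} × {p12} = {(58,p12), (59,p12)}
  {58, 59} × {p13} = {(58,p13), (59,p13)}
  {58} × {p12, p13, p14} = {(58,p12), (58,p13), (58,p14)}
  {58, 59} × {p12, p13} = {(58,p12), (58,p13), (59,p12), (59,p13)}
  {58, 59} × {p12, p14} = {(58,p12), (58,p14), (59,p12), (59,p14)}
  {58, 59} × {p12, p13, p14} = {(58,p12), (58,p13), (58,p14), (59,p12), (59,p13), (59,p14)}
These 11 distinct sets form the basis B.
Close under arbitrary unions to get τ_{X×Y}; counting gives |τ_{X×Y}| = 18.


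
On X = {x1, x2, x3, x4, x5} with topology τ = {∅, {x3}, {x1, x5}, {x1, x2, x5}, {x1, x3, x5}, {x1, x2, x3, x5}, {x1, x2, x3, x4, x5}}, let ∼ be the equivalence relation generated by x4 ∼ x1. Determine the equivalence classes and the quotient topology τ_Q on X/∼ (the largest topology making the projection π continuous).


X/∼ = {[x1=x4], [x2], [x3], [x5]}; |τ_Q| = 3.

Equivalence classes: [x1=x4], [x2], [x3], [x5].
Quotient map π: X → X/∼ sends x1 ↦ [x1=x4], x2 ↦ [x2], x3 ↦ [x3], x4 ↦ [x1=x4], x5 ↦ [x5].
For each subset V ⊆ X/∼, compute π^{-1}(V) ⊆ X and check whether π^{-1}(V) ∈ τ. V is open in τ_Q iff π^{-1}(V) ∈ τ.
  V = {}: π^{-1}(V) = ∅ ∈ τ ✓.
  V = {[x1=x4]}: π^{-1}(V) = {x1, x4} ∉ τ ✗.
  V = {[x2]}: π^{-1}(V) = {x2} ∉ τ ✗.
  V = {[x1=x4], [x2]}: π^{-1}(V) = {x1, x2, x4} ∉ τ ✗.
  V = {[x3]}: π^{-1}(V) = {x3} ∈ τ ✓.
  V = {[x1=x4], [x3]}: π^{-1}(V) = {x1, x3, x4} ∉ τ ✗.
  V = {[x2], [x3]}: π^{-1}(V) = {x2, x3} ∉ τ ✗.
  V = {[x1=x4], [x2], [x3]}: π^{-1}(V) = {x1, x2, x3, x4} ∉ τ ✗.
  V = {[x5]}: π^{-1}(V) = {x5} ∉ τ ✗.
  V = {[x1=x4], [x5]}: π^{-1}(V) = {x1, x4, x5} ∉ τ ✗.
  V = {[x2], [x5]}: π^{-1}(V) = {x2, x5} ∉ τ ✗.
  V = {[x1=x4], [x2], [x5]}: π^{-1}(V) = {x1, x2, x4, x5} ∉ τ ✗.
  V = {[x3], [x5]}: π^{-1}(V) = {x3, x5} ∉ τ ✗.
  V = {[x1=x4], [x3], [x5]}: π^{-1}(V) = {x1, x3, x4, x5} ∉ τ ✗.
  V = {[x2], [x3], [x5]}: π^{-1}(V) = {x2, x3, x5} ∉ τ ✗.
  V = {[x1=x4], [x2], [x3], [x5]}: π^{-1}(V) = {x1, x2, x3, x4, x5} ∈ τ ✓.
Open sets in the quotient: τ_Q = {{}, {[x3]}, {[x1=x4], [x2], [x3], [x5]}} (3 elements).


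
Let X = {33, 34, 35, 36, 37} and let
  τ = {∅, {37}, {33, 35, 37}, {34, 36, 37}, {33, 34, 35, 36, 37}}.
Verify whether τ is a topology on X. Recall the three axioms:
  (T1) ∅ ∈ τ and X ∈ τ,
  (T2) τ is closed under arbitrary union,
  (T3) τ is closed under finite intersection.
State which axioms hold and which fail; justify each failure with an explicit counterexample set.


τ IS a topology on X.

Axiom (T1): ∅ ∈ τ? Yes; X ∈ τ? Yes.
Axiom (T2/T3): check pairwise unions and intersections of members of τ.
All pairwise intersections and unions checked — each lies in τ. Therefore τ satisfies (T1), (T2), (T3): it IS a topology on X.


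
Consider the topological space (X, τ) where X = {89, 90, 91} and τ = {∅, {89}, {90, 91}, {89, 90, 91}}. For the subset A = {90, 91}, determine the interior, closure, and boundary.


int(A) = {90, 91}, cl(A) = {90, 91}, ∂A = ∅.

Closed sets in (X, τ) are complements of opens:
  closed(X, τ) = {∅, {89}, {90, 91}, {89, 90, 91}}.
int(A) = ⋃ {U ∈ τ : U ⊆ A}. Opens contained in A: ∅, {90, 91}.
Taking the union of these: int(A) = {90, 91}.
cl(A) = ⋂ {C closed : A ⊆ C}. Closed sets containing A: {90, 91}, {89, 90, 91}.
Intersecting these: cl(A) = {90, 91}.
∂A = cl(A) ∖ int(A) = {90, 91} ∖ {90, 91} = ∅.


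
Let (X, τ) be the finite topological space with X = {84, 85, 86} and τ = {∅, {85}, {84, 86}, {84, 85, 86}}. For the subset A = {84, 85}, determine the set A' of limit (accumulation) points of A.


A' = {86}

For each x ∈ X, list the open sets U ∈ τ with x ∈ U, then check whether U ∩ (A ∖ {x}) ≠ ∅ for every such U.
  x = 84: open {84, 86} ∋ x has {84, 86} ∩ (A ∖ {84}) = ∅, so x is NOT a limit point.
  x = 85: open {85} ∋ x has {85} ∩ (A ∖ {85}) = ∅, so x is NOT a limit point.
  x = 86: opens ∋ x are {84, 86}, {84, 85, 86}; each meets A ∖ {86}, so x IS a limit point.
Collecting: A' = {86}.


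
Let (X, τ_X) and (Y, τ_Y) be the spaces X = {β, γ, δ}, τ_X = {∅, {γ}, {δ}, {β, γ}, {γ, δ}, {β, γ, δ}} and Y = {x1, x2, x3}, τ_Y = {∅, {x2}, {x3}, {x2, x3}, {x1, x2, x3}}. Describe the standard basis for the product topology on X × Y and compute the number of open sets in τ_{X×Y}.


Basis B = {∅ × ∅, {γ} × {x2}, {γ} × {x3}, {δ} × {x2}, {δ} × {x3}, {β, γ} × {x2}, {β, γ} × {x3}, {γ} × {x2, x3}, {γ, δ} × {x2}, {γ, δ} × {x3}, {δ} × {x2, x3}, {β, γ, δ} × {x2}, {β, γ, δ} × {x3}, {γ} × {x1, x2, x3}, {δ} × {x1, x2, x3}, {β, γ} × {x2, x3}, {γ, δ} × {x2, x3}, {β, γ} × {x1, x2, x3}, {β, γ, δ} × {x2, x3}, {γ, δ} × {x1, x2, x3}, {β, γ, δ} × {x1, x2, x3}}; |τ_{X×Y}| = 70.

Enumerate products U × V with U ∈ τ_X, V ∈ τ_Y (deduplicated):
  ∅ × ∅ = {} (∅)
  {γ} × {x2} = {(γ,x2)}
  {γ} × {x3} = {(γ,x3)}
  {δ} × {x2} = {(δ,x2)}
  {δ} × {x3} = {(δ,x3)}
  {β, γ} × {x2} = {(β,x2), (γ,x2)}
  {β, γ} × {x3} = {(β,x3), (γ,x3)}
  {γ} × {x2, x3} = {(γ,x2), (γ,x3)}
  {γ, δ} × {x2} = {(γ,x2), (δ,x2)}
  {γ, δ} × {x3} = {(γ,x3), (δ,x3)}
  {δ} × {x2, x3} = {(δ,x2), (δ,x3)}
  {β, γ, δ} × {x2} = {(β,x2), (γ,x2), (δ,x2)}
  {β, γ, δ} × {x3} = {(β,x3), (γ,x3), (δ,x3)}
  {γ} × {x1, x2, x3} = {(γ,x1), (γ,x2), (γ,x3)}
  {δ} × {x1, x2, x3} = {(δ,x1), (δ,x2), (δ,x3)}
  {β, γ} × {x2, x3} = {(β,x2), (β,x3), (γ,x2), (γ,x3)}
  {γ, δ} × {x2, x3} = {(γ,x2), (γ,x3), (δ,x2), (δ,x3)}
  {β, γ} × {x1, x2, x3} = {(β,x1), (β,x2), (β,x3), (γ,x1), (γ,x2), (γ,x3)}
  {β, γ, δ} × {x2, x3} = {(β,x2), (β,x3), (γ,x2), (γ,x3), (δ,x2), (δ,x3)}
  {γ, δ} × {x1, x2, x3} = {(γ,x1), (γ,x2), (γ,x3), (δ,x1), (δ,x2), (δ,x3)}
  {β, γ, δ} × {x1, x2, x3} = {(β,x1), (β,x2), (β,x3), (γ,x1), (γ,x2), (γ,x3), (δ,x1), (δ,x2), (δ,x3)}
These 21 distinct sets form the basis B.
Close under arbitrary unions to get τ_{X×Y}; counting gives |τ_{X×Y}| = 70.
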